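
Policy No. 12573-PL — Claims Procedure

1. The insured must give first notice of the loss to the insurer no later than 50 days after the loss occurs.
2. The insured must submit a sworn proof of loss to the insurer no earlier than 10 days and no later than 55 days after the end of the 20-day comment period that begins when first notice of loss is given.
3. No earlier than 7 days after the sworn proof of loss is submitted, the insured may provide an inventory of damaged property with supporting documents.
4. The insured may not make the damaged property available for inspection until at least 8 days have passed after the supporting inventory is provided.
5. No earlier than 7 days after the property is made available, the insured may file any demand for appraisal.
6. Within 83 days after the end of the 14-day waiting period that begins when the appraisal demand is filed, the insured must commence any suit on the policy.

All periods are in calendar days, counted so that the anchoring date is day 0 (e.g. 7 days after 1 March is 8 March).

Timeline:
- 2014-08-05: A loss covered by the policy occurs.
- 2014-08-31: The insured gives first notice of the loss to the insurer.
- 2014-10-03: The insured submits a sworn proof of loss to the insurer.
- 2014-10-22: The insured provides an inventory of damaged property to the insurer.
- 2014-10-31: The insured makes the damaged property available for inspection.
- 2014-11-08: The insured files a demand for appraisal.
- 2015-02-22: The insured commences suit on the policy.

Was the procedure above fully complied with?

Step 1: 50 days after 2014-08-05 (when the loss occurs) is 2014-09-24; done 2014-08-31 — timely.
Step 2: the window is 10–55 days after 2014-09-20 (end of the 20-day comment period, which began when first notice of loss is given on 2014-08-31), so 2014-09-30 through 2014-11-14; done 2014-10-03 — within the window.
Step 3: the earliest permitted date is 7 days after 2014-10-03 (when the sworn proof of loss is submitted), i.e. 2014-10-10; done 2014-10-22 — permitted.
Step 4: the earliest permitted date is 8 days after 2014-10-22 (when the supporting inventory is provided), i.e. 2014-10-30; done 2014-10-31 — permitted.
Step 5: the earliest permitted date is 7 days after 2014-10-31 (when the property is made available), i.e. 2014-11-07; done 2014-11-08, after the minimum wait.
Step 6: 83 days after 2014-11-22 (end of the 14-day waiting period, which began when the appraisal demand is filed on 2014-11-08) is 2015-02-13; 2015-02-22 misses that deadline by 9 days.
That is the first point of non-compliance.

No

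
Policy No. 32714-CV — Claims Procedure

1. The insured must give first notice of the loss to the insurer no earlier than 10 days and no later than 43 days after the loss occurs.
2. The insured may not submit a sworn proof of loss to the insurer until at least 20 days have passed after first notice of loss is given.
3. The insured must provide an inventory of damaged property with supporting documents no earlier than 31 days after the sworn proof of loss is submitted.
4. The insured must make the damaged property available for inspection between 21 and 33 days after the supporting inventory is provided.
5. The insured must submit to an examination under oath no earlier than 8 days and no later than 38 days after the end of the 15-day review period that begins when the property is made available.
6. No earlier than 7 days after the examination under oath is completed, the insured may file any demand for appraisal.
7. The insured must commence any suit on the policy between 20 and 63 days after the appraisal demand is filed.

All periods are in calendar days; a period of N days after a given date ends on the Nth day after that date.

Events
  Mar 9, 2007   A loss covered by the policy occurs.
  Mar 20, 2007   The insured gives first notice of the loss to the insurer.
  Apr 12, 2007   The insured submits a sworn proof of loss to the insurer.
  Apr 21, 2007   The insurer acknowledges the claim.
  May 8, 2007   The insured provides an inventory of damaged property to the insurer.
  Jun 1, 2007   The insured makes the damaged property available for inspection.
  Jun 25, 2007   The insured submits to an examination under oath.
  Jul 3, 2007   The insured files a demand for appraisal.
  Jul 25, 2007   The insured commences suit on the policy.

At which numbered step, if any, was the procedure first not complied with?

Step 3

(1) the permitted window runs from Mar 9, 2007 + 10 = Mar 19, 2007 to Mar 9, 2007 + 43 = Apr 21, 2007; Mar 20, 2007 falls inside that range.
(2) permitted from Mar 20, 2007 + 20 days = Apr 9, 2007 onward; Apr 12, 2007 is on or after that date.
(3) permitted from Apr 12, 2007 + 31 days = May 13, 2007 onward; done May 8, 2007 — 5 days too early.
The procedure was therefore not followed at step 3.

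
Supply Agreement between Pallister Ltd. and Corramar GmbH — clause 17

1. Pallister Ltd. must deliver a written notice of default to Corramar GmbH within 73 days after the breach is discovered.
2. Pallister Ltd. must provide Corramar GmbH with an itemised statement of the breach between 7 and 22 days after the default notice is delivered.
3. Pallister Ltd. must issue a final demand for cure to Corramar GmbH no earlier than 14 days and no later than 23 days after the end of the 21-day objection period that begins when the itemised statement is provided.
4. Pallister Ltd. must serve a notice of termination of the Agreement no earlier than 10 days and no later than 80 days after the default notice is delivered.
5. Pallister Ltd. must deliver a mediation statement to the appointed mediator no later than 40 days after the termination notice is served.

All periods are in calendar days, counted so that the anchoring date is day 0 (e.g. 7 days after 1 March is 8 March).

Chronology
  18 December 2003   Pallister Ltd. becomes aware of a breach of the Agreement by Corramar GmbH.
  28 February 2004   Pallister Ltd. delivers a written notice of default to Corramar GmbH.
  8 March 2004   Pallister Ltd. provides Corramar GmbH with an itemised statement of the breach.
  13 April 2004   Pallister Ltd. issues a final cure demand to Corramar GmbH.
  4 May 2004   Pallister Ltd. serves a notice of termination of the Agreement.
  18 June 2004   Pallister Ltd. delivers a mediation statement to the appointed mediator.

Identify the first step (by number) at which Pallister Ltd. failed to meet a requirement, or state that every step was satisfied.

Step 5

Step 1 — counting 73 days from 18 December 2003 (when the breach is discovered) gives a deadline of 29 February 2004; done 28 February 2004 — timely.
Step 2 — 7 and 22 days from 28 February 2004 (when the default notice is delivered) are 6 March 2004 and 21 March 2004 respectively; 8 March 2004 falls inside that range.
Step 3 — 14 and 23 days from 29 March 2004 (end of the 21-day objection period, which began when the itemised statement is provided on 8 March 2004) are 12 April 2004 and 21 April 2004 respectively; done 13 April 2004 — within the window.
Step 4 — 10 and 80 days from 28 February 2004 (when the default notice is delivered) are 9 March 2004 and 18 May 2004 respectively; done 4 May 2004, which is between those dates.
Step 5 — counting 40 days from 4 May 2004 (when the termination notice is served) gives a deadline of 13 June 2004; 18 June 2004 misses that deadline by 5 days.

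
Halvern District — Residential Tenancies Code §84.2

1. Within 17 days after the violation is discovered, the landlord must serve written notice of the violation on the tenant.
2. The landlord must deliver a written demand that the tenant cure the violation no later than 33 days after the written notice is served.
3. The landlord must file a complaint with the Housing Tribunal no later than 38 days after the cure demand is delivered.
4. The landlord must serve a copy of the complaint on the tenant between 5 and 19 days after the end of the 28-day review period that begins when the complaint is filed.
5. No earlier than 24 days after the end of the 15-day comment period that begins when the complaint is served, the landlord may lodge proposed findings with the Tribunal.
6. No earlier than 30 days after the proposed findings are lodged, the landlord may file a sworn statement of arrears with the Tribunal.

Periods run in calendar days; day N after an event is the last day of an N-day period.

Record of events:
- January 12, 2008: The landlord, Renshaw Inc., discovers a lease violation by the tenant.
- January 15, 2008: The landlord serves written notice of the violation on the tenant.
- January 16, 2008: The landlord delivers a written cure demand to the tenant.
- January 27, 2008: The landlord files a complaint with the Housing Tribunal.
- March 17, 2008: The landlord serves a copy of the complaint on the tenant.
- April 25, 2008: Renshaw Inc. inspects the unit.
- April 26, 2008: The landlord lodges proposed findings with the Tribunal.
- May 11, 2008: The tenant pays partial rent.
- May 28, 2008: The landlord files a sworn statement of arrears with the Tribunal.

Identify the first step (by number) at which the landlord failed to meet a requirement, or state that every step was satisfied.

Step 4

Step 1: 17 days after January 12, 2008 (when the violation is discovered) is January 29, 2008; done January 15, 2008 — timely.
Step 2: 33 days after January 15, 2008 (when the written notice is served) is February 17, 2008; completed January 16, 2008, before the deadline.
Step 3: 38 days after January 16, 2008 (when the cure demand is delivered) is February 23, 2008; done January 27, 2008 — timely.
Step 4: the window is 5–19 days after February 24, 2008 (end of the 28-day review period, which began when the complaint is filed on January 27, 2008), so February 29, 2008 through March 14, 2008; done March 17, 2008 — 3 days after the window closed.
Later steps need not be reached.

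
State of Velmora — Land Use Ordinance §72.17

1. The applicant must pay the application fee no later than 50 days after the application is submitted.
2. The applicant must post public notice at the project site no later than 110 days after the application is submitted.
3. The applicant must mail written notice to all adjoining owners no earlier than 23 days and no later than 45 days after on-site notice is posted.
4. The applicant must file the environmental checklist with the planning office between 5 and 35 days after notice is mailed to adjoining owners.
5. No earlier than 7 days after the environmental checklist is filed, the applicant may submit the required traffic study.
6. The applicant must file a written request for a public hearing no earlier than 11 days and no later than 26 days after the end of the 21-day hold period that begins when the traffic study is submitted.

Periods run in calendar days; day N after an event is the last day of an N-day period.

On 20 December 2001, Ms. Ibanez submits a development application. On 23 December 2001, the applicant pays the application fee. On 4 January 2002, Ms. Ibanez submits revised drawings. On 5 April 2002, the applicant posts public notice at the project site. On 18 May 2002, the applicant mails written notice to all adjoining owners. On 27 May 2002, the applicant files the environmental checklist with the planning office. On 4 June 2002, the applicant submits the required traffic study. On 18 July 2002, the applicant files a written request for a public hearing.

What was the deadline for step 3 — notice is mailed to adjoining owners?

20 May 2002

Step 3 runs from 5 April 2002, when on-site notice is posted. The window is 23–45 days after 5 April 2002; it closes on 20 May 2002.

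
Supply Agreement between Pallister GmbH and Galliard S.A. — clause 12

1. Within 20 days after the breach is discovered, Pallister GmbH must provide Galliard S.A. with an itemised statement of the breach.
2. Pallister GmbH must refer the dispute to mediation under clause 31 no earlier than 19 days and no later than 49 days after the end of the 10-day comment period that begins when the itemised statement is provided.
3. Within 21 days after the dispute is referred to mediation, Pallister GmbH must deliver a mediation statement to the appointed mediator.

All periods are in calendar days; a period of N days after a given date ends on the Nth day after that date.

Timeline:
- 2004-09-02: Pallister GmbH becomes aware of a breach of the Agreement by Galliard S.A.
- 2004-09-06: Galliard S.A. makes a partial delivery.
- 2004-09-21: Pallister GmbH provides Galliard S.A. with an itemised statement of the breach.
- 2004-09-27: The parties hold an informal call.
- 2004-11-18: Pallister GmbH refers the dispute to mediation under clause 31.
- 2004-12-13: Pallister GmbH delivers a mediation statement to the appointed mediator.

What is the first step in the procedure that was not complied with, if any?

Step 1 — counting 20 days from 2004-09-02 (when the breach is discovered) gives a deadline of 2004-09-22; done 2004-09-21 — timely.
Step 2 — 19 and 49 days from 2004-10-01 (end of the 10-day comment period, which began when the itemised statement is provided on 2004-09-21) are 2004-10-20 and 2004-11-19 respectively; done 2004-11-18 — within the window.
Step 3 — counting 21 days from 2004-11-18 (when the dispute is referred to mediation) gives a deadline of 2004-12-09; 2004-12-13 misses that deadline by 4 days.

Step 3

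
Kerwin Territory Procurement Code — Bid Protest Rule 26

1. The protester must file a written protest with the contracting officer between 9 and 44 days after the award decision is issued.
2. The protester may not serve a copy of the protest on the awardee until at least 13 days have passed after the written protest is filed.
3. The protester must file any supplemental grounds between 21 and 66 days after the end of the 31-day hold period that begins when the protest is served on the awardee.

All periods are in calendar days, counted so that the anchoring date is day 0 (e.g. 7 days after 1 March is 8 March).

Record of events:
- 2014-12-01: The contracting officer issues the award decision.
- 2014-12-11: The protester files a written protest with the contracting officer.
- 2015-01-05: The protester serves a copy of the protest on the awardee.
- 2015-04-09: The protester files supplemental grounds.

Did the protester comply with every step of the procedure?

Yes

Step 1: the window is 9–44 days after 2014-12-01 (when the award decision is issued), so 2014-12-10 through 2015-01-14; done 2014-12-11 — within the window.
Step 2: the earliest permitted date is 13 days after 2014-12-11 (when the written protest is filed), i.e. 2014-12-24; done 2015-01-05, after the minimum wait.
Step 3: the window is 21–66 days after 2015-02-05 (end of the 31-day hold period, which began when the protest is served on the awardee on 2015-01-05), so 2015-02-26 through 2015-04-12; done 2015-04-09, which is between those dates.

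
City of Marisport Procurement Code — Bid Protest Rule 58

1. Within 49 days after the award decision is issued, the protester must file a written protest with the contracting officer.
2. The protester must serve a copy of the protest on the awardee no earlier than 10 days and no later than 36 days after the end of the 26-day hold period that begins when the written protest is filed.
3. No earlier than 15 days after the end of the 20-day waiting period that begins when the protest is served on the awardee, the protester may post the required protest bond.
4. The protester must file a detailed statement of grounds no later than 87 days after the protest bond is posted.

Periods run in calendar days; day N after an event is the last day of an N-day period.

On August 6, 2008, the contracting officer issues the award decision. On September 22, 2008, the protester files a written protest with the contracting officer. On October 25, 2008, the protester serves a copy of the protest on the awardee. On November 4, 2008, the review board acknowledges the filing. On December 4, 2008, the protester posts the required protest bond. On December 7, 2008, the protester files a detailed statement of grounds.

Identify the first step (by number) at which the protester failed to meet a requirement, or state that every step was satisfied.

Step 2

Step 1: 49 days after August 6, 2008 (when the award decision is issued) is September 24, 2008; September 22, 2008 is within that limit.
Step 2: the window is 10–36 days after October 18, 2008 (end of the 26-day hold period, which began when the written protest is filed on September 22, 2008), so October 28, 2008 through November 23, 2008; done October 25, 2008 — 3 days before the window opened.
Later steps need not be reached.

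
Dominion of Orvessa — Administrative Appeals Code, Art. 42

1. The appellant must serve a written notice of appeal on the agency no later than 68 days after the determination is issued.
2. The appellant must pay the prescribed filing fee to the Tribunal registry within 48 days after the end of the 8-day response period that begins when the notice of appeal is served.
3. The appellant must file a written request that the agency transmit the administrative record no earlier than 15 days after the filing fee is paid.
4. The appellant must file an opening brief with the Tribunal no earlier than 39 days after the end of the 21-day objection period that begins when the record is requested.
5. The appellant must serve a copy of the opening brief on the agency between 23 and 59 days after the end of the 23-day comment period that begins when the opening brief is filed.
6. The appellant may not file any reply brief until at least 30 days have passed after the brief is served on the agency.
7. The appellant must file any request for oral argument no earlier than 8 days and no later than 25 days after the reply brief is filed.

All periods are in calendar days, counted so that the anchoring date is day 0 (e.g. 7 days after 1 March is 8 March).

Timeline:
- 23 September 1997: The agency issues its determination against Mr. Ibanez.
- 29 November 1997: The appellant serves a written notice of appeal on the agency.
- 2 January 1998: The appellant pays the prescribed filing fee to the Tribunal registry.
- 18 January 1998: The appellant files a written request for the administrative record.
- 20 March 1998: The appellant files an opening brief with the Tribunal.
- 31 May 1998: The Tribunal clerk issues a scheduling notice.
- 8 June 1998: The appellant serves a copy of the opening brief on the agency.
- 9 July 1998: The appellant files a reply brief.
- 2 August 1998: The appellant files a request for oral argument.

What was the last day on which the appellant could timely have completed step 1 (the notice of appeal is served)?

Step 1 runs from 23 September 1997, when the determination is issued. 68 days after 23 September 1997 is 30 November 1997.

30 November 1997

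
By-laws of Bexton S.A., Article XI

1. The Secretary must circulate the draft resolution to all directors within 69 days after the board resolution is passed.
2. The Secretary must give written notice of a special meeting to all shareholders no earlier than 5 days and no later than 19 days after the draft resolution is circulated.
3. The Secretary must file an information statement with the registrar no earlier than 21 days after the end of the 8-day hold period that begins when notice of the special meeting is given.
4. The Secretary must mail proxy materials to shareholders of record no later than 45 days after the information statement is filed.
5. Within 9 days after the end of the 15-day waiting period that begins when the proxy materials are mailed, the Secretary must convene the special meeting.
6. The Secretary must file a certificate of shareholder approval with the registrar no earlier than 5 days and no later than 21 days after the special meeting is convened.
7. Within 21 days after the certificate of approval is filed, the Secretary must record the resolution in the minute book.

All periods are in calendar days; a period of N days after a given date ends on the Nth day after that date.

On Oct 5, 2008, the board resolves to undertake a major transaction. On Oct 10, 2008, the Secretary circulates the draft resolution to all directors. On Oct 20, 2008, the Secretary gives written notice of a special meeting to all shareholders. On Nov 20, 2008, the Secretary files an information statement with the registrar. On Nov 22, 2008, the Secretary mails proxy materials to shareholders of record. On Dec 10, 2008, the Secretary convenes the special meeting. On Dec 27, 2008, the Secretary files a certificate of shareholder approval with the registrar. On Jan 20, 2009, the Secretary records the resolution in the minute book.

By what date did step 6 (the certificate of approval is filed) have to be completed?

Dec 31, 2008

Step 6 runs from Dec 10, 2008, when the special meeting is convened. The window is 5–21 days after Dec 10, 2008; it closes on Dec 31, 2008.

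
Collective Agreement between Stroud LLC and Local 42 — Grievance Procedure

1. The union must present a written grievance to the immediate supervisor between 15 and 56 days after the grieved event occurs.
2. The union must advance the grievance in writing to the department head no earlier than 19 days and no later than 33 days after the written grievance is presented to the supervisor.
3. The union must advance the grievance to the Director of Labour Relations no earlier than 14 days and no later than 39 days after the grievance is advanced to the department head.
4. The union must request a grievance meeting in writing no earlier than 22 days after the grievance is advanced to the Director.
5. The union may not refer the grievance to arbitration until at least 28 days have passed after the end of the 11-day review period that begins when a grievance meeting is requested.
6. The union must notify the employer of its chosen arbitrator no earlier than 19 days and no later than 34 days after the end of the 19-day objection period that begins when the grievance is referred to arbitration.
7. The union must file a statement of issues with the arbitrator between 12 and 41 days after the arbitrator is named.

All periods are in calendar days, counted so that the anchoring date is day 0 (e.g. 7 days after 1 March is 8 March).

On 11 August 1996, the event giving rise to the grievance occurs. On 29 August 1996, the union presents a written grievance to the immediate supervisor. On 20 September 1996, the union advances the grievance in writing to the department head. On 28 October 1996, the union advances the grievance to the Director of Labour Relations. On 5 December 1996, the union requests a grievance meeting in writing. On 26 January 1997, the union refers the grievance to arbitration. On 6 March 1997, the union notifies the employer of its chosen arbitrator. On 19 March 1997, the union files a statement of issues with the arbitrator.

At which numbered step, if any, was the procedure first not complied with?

Step 1: the window is 15–56 days after 11 August 1996 (when the grieved event occurs), so 26 August 1996 through 6 October 1996; done 29 August 1996, which is between those dates.
Step 2: the window is 19–33 days after 29 August 1996 (when the written grievance is presented to the supervisor), so 17 September 1996 through 1 October 1996; done 20 September 1996 — within the window.
Step 3: the window is 14–39 days after 20 September 1996 (when the grievance is advanced to the department head), so 4 October 1996 through 29 October 1996; 28 October 1996 falls inside that range.
Step 4: the earliest permitted date is 22 days after 28 October 1996 (when the grievance is advanced to the Director), i.e. 19 November 1996; 5 December 1996 is on or after that date.
Step 5: the earliest permitted date is 28 days after 16 December 1996 (end of the 11-day review period, which began when a grievance meeting is requested on 5 December 1996), i.e. 13 January 1997; 26 January 1997 is on or after that date.
Step 6: the window is 19–34 days after 14 February 1997 (end of the 19-day objection period, which began when the grievance is referred to arbitration on 26 January 1997), so 5 March 1997 through 20 March 1997; 6 March 1997 falls inside that range.
Step 7: the window is 12–41 days after 6 March 1997 (when the arbitrator is named), so 18 March 1997 through 16 April 1997; done 19 March 1997 — within the window.

None — every step was satisfied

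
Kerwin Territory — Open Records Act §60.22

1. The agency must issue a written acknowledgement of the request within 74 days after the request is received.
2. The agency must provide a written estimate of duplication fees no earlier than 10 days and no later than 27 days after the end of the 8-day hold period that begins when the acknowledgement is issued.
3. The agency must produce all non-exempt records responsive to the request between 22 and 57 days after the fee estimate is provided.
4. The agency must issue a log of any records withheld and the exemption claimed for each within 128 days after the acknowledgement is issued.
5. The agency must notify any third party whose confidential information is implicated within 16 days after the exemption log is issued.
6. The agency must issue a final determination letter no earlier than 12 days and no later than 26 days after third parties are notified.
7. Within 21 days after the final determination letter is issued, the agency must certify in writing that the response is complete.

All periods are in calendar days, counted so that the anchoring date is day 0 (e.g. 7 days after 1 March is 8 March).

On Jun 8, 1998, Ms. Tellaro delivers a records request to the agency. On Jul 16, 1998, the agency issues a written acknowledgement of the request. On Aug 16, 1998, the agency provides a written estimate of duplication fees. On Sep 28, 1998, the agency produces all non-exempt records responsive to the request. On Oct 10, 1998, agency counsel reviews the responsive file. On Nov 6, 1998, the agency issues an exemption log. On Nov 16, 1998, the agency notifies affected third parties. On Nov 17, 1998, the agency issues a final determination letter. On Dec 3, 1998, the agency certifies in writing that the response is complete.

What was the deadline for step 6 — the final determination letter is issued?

Dec 12, 1998

Step 6 runs from Nov 16, 1998, when third parties are notified. The window is 12–26 days after Nov 16, 1998; it closes on Dec 12, 1998.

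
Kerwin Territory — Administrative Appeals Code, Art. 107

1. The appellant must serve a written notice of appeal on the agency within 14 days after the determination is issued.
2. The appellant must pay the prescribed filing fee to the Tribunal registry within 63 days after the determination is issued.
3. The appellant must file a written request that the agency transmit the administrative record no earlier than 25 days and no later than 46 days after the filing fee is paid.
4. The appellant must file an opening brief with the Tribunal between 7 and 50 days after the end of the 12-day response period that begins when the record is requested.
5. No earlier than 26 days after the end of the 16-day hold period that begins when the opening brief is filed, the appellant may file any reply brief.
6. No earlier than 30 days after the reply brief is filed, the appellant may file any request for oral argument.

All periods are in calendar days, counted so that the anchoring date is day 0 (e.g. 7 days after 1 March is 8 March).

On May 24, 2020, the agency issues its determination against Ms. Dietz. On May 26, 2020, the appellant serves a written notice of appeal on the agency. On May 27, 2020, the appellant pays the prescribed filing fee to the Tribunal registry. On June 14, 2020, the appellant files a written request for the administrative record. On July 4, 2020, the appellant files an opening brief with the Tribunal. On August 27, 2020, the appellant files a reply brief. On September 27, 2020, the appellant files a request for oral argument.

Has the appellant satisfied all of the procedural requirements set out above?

(1) due by May 24, 2020 + 14 days = June 7, 2020; done May 26, 2020 — timely.
(2) due by May 24, 2020 + 63 days = July 26, 2020; completed May 27, 2020, before the deadline.
(3) the permitted window runs from May 27, 2020 + 25 = June 21, 2020 to May 27, 2020 + 46 = July 12, 2020; done June 14, 2020 — 7 days before the window opened.
That is the first point of non-compliance.

No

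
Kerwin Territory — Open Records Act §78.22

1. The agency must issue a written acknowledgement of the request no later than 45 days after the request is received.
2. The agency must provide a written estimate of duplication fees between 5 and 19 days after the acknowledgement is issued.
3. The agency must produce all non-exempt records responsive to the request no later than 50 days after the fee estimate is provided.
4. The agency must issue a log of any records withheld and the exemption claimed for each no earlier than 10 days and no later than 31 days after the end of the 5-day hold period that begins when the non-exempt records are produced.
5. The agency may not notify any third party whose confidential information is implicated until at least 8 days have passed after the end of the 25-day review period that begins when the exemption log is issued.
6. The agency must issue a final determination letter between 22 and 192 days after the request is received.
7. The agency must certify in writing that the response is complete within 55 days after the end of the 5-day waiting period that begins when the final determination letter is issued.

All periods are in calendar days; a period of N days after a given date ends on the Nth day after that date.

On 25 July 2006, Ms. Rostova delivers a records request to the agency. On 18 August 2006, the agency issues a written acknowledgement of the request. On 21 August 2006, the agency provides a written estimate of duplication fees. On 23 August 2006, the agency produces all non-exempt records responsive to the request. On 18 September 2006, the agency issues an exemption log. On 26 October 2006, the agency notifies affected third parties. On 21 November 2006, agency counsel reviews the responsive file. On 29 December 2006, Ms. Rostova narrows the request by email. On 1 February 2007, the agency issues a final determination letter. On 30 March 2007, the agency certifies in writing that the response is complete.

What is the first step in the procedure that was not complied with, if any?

Step 2

(1) due by 25 July 2006 + 45 days = 8 September 2006; 18 August 2006 is within that limit.
(2) the permitted window runs from 18 August 2006 + 5 = 23 August 2006 to 18 August 2006 + 19 = 6 September 2006; done 21 August 2006 — 2 days before the window opened.
The procedure was therefore not followed at step 2.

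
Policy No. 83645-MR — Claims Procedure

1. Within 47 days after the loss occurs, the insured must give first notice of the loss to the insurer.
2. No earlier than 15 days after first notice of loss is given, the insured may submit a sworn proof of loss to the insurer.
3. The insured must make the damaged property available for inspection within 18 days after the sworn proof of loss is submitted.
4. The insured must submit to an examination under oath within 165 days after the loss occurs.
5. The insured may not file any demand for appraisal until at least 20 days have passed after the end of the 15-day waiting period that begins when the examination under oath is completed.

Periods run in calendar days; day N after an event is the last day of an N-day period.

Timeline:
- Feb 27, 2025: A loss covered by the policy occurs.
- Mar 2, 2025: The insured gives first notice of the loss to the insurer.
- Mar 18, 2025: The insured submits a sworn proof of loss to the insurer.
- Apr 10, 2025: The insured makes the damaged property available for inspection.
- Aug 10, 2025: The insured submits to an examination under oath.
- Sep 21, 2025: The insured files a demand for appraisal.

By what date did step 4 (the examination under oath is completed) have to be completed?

Step 4 runs from Feb 27, 2025, when the loss occurs. 165 days after Feb 27, 2025 is Aug 11, 2025.

Aug 11, 2025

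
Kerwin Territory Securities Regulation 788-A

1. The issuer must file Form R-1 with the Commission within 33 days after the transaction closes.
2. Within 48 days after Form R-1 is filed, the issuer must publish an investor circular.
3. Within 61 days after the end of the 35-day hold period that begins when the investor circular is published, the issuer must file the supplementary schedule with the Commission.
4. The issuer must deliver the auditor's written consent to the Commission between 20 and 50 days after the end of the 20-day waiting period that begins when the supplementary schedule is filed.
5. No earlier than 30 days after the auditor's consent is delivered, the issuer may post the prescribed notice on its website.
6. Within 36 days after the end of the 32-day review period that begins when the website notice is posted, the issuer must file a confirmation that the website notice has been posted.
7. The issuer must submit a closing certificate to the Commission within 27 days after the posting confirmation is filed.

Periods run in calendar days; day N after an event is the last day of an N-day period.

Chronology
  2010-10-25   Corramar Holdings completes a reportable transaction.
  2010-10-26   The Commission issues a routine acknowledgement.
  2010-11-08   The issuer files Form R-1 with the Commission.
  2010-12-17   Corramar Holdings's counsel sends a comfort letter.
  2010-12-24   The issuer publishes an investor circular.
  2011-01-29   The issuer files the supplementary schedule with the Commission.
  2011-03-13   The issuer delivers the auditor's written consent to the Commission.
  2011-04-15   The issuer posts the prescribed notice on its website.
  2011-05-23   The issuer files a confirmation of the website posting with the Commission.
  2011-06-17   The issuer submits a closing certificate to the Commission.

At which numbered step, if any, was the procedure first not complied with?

Step 1 — counting 33 days from 2010-10-25 (when the transaction closes) gives a deadline of 2010-11-27; 2010-11-08 is within that limit.
Step 2 — counting 48 days from 2010-11-08 (when Form R-1 is filed) gives a deadline of 2010-12-26; 2010-12-24 is within that limit.
Step 3 — counting 61 days from 2011-01-28 (end of the 35-day hold period, which began when the investor circular is published on 2010-12-24) gives a deadline of 2011-03-30; 2011-01-29 is within that limit.
Step 4 — 20 and 50 days from 2011-02-18 (end of the 20-day waiting period, which began when the supplementary schedule is filed on 2011-01-29) are 2011-03-10 and 2011-04-09 respectively; done 2011-03-13 — within the window.
Step 5 — must wait 30 days from 2011-03-13 (when the auditor's consent is delivered), so not before 2011-04-12; done 2011-04-15 — permitted.
Step 6 — counting 36 days from 2011-05-17 (end of the 32-day review period, which began when the website notice is posted on 2011-04-15) gives a deadline of 2011-06-22; completed 2011-05-23, before the deadline.
Step 7 — counting 27 days from 2011-05-23 (when the posting confirmation is filed) gives a deadline of 2011-06-19; done 2011-06-17 — timely.

None — every step was satisfied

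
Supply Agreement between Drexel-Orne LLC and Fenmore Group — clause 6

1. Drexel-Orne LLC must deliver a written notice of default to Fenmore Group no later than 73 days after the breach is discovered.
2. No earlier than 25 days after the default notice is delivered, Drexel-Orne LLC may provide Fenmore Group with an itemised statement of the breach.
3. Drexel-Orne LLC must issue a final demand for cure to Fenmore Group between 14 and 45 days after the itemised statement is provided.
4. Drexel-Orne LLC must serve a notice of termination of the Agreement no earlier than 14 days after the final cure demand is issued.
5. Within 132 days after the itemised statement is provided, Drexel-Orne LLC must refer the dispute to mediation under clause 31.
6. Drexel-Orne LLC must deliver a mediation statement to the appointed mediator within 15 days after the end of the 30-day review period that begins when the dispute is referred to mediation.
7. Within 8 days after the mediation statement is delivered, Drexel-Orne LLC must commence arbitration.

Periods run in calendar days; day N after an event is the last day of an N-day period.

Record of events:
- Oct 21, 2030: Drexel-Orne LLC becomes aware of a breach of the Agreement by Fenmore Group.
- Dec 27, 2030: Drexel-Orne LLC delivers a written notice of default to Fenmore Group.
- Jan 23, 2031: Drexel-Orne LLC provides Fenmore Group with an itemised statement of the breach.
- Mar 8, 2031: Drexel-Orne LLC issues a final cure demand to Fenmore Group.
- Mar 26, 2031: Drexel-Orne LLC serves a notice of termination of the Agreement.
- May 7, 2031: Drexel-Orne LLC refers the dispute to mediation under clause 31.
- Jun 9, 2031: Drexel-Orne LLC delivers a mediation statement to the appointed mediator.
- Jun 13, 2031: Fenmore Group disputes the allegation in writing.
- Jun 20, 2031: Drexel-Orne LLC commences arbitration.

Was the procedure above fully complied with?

(1) due by Oct 21, 2030 + 73 days = Jan 2, 2031; completed Dec 27, 2030, before the deadline.
(2) permitted from Dec 27, 2030 + 25 days = Jan 21, 2031 onward; done Jan 23, 2031, after the minimum wait.
(3) the permitted window runs from Jan 23, 2031 + 14 = Feb 6, 2031 to Jan 23, 2031 + 45 = Mar 9, 2031; Mar 8, 2031 falls inside that range.
(4) permitted from Mar 8, 2031 + 14 days = Mar 22, 2031 onward; done Mar 26, 2031 — permitted.
(5) due by Jan 23, 2031 + 132 days = Jun 4, 2031; done May 7, 2031 — timely.
(6) due by Jun 6, 2031 + 15 days = Jun 21, 2031; completed Jun 9, 2031, before the deadline.
(7) due by Jun 9, 2031 + 8 days = Jun 17, 2031; done Jun 20, 2031 — 3 days late.
Later steps need not be reached.

No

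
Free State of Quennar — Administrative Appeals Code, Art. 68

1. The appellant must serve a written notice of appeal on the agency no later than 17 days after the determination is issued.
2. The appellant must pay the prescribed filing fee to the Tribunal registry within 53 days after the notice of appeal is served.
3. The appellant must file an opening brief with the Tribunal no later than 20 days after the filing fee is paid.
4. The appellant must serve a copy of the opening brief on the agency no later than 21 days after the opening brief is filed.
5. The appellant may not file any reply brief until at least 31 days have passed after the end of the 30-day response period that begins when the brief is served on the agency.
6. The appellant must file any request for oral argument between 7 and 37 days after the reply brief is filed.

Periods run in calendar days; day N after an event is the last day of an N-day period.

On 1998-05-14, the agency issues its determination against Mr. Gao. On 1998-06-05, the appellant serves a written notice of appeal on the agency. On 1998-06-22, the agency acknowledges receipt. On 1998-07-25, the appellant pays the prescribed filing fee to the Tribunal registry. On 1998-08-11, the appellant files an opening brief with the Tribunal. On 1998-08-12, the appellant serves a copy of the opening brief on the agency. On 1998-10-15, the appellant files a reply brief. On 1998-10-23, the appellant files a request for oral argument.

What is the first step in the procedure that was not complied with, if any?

Step 1

Step 1 — counting 17 days from 1998-05-14 (when the determination is issued) gives a deadline of 1998-05-31; 1998-06-05 misses that deadline by 5 days.
Later steps need not be reached.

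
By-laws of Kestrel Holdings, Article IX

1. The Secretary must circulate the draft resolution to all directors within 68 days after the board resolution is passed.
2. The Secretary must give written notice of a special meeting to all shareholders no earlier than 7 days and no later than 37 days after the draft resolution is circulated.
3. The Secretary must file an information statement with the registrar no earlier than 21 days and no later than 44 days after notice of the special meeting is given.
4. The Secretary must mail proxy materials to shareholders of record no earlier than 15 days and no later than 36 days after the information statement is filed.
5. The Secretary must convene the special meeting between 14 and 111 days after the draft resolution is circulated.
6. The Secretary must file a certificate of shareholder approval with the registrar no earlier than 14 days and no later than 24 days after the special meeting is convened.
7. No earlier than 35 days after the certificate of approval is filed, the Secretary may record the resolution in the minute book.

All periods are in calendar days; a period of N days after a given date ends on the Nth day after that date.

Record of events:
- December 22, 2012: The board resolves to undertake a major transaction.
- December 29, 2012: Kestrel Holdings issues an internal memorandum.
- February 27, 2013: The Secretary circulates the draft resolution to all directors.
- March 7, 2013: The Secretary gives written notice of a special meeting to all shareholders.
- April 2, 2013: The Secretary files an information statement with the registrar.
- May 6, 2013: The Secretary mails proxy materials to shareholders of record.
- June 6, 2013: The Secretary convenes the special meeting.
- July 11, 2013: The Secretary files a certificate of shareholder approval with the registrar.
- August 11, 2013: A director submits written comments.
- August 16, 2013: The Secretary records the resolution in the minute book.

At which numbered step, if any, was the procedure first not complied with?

Step 1 — counting 68 days from December 22, 2012 (when the board resolution is passed) gives a deadline of February 28, 2013; done February 27, 2013 — timely.
Step 2 — 7 and 37 days from February 27, 2013 (when the draft resolution is circulated) are March 6, 2013 and April 5, 2013 respectively; March 7, 2013 falls inside that range.
Step 3 — 21 and 44 days from March 7, 2013 (when notice of the special meeting is given) are March 28, 2013 and April 20, 2013 respectively; April 2, 2013 falls inside that range.
Step 4 — 15 and 36 days from April 2, 2013 (when the information statement is filed) are April 17, 2013 and May 8, 2013 respectively; done May 6, 2013, which is between those dates.
Step 5 — 14 and 111 days from February 27, 2013 (when the draft resolution is circulated) are March 13, 2013 and June 18, 2013 respectively; June 6, 2013 falls inside that range.
Step 6 — 14 and 24 days from June 6, 2013 (when the special meeting is convened) are June 20, 2013 and June 30, 2013 respectively; done July 11, 2013 — 11 days after the window closed.

Step 6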